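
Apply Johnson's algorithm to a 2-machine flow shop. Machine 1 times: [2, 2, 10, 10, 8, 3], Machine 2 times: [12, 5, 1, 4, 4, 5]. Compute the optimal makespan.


Apply Johnson's rule:
  Group 1 (a <= b): [(1, 2, 12), (2, 2, 5), (6, 3, 5)]
  Group 2 (a > b): [(4, 10, 4), (5, 8, 4), (3, 10, 1)]
Optimal job order: [1, 2, 6, 4, 5, 3]
Schedule:
  Job 1: M1 done at 2, M2 done at 14
  Job 2: M1 done at 4, M2 done at 19
  Job 6: M1 done at 7, M2 done at 24
  Job 4: M1 done at 17, M2 done at 28
  Job 5: M1 done at 25, M2 done at 32
  Job 3: M1 done at 35, M2 done at 36
Makespan = 36

36


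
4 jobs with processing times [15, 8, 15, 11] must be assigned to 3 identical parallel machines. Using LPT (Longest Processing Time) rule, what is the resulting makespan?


Sort jobs in decreasing order (LPT): [15, 15, 11, 8]
Assign each job to the least loaded machine:
  Machine 1: jobs [15], load = 15
  Machine 2: jobs [15], load = 15
  Machine 3: jobs [11, 8], load = 19
Makespan = max load = 19

19


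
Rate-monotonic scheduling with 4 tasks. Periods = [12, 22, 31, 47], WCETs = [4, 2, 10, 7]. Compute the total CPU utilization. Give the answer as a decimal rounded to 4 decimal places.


Compute individual utilizations (exact fractions):
  Task 1: C/T = 4/12 = 1/3 (approx. 0.3333)
  Task 2: C/T = 2/22 = 1/11 (approx. 0.0909)
  Task 3: C/T = 10/31 (approx. 0.3226)
  Task 4: C/T = 7/47 (approx. 0.1489)
Total utilization U = 1/3 + 1/11 + 10/31 + 7/47 = 43069/48081
Rounded to 4 decimal places: U = 0.8958
RM (Liu & Layland) bound for 4 tasks = 0.756828; compare with U = 43069/48081 (approx. 0.895759)
bound < U <= 1, so the RM sufficient condition is not met (inconclusive; an exact test such as response-time analysis is needed).

0.8958


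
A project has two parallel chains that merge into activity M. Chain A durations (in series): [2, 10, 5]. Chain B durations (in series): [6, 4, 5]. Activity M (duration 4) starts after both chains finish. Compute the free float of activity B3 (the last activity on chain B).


ES(B3) = sum of predecessors on chain B = 10
EF(B3) = ES + duration = 10 + 5 = 15
Successor of B3 is M. ES(M) = max(sum(A), sum(B)) = max(17, 15) = 17
Free float = ES(successor) - EF(current) = 17 - 15 = 2

2


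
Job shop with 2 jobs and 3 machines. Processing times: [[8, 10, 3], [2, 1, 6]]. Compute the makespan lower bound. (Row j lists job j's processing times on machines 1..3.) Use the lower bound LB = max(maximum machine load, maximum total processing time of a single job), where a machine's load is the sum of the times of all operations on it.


Machine loads:
  Machine 1: 8 + 2 = 10
  Machine 2: 10 + 1 = 11
  Machine 3: 3 + 6 = 9
Max machine load = 11
Job totals:
  Job 1: 21
  Job 2: 9
Max job total = 21
Lower bound = max(11, 21) = 21

21


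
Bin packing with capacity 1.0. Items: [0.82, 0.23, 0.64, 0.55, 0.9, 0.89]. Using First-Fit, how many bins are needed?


Place items sequentially using First-Fit:
  Item 0.82 -> new Bin 1
  Item 0.23 -> new Bin 2
  Item 0.64 -> Bin 2 (now 0.87)
  Item 0.55 -> new Bin 3
  Item 0.9 -> new Bin 4
  Item 0.89 -> new Bin 5
Total bins used = 5

5


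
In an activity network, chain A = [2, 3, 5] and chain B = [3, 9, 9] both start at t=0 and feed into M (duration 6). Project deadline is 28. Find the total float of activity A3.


Forward pass: ES(A3) = sum of predecessors on chain A = 5
EF = ES + duration = 5 + 5 = 10
Backward pass: LF(M) = deadline = 28; LS(M) = 28 - 6 = 22
LF(A3) = LS(M) - sum(successors on chain A) = 22 - 0 = 22
LS = LF - duration = 22 - 5 = 17
Total float = LS - ES = 17 - 5 = 12

12


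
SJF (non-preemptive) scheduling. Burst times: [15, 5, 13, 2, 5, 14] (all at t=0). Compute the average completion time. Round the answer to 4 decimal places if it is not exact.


SJF order (ascending): [2, 5, 5, 13, 14, 15]
Completion times:
  Job 1: burst=2, C=2
  Job 2: burst=5, C=7
  Job 3: burst=5, C=12
  Job 4: burst=13, C=25
  Job 5: burst=14, C=39
  Job 6: burst=15, C=54
Average completion = 139/6 = 23.1667

23.1667


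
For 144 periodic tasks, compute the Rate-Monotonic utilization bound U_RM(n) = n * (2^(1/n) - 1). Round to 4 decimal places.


Compute 2^(1/144) = 1.0048251257
Subtract 1: 1.0048251257 - 1 = 0.0048251257
Multiply by n: 144 * 0.0048251257 = 0.6948181008
Round to 4 dp: 0.6948

0.6948


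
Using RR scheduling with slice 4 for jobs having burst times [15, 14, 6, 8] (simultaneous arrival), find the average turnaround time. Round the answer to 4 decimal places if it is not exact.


Time quantum = 4
Execution trace:
  J1 runs 4 units, time = 4
  J2 runs 4 units, time = 8
  J3 runs 4 units, time = 12
  J4 runs 4 units, time = 16
  J1 runs 4 units, time = 20
  J2 runs 4 units, time = 24
  J3 runs 2 units, time = 26
  J4 runs 4 units, time = 30
  J1 runs 4 units, time = 34
  J2 runs 4 units, time = 38
  J1 runs 3 units, time = 41
  J2 runs 2 units, time = 43
Finish times: [41, 43, 26, 30]
Average turnaround = 140/4 = 35.0

35.0


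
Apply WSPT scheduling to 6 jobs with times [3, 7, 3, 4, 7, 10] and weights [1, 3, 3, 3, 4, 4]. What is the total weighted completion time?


Compute p/w ratios and sort ascending (WSPT): [(3, 3), (4, 3), (7, 4), (7, 3), (10, 4), (3, 1)]
Compute weighted completion times:
  Job (p=3,w=3): C=3, w*C=3*3=9
  Job (p=4,w=3): C=7, w*C=3*7=21
  Job (p=7,w=4): C=14, w*C=4*14=56
  Job (p=7,w=3): C=21, w*C=3*21=63
  Job (p=10,w=4): C=31, w*C=4*31=124
  Job (p=3,w=1): C=34, w*C=1*34=34
Total weighted completion time = 307

307


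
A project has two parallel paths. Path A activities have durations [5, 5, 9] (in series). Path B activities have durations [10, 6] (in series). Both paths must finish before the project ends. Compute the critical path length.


Path A total = 5 + 5 + 9 = 19
Path B total = 10 + 6 = 16
Critical path = longest path = max(19, 16) = 19

19


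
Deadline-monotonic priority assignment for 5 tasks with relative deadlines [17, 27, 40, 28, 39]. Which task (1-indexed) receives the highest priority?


Sort tasks by relative deadline (ascending):
  Task 1: deadline = 17
  Task 2: deadline = 27
  Task 4: deadline = 28
  Task 5: deadline = 39
  Task 3: deadline = 40
Priority order (highest first): [1, 2, 4, 5, 3]
Highest priority task = 1

1


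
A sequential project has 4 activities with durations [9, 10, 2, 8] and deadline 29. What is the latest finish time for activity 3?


LF(activity 3) = deadline - sum of successor durations
Successors: activities 4 through 4 with durations [8]
Sum of successor durations = 8
LF = 29 - 8 = 21

21


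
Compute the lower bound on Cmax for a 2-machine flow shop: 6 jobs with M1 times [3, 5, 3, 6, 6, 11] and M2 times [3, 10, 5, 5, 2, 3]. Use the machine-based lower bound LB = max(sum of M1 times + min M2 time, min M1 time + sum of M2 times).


LB1 = sum(M1 times) + min(M2 times) = 34 + 2 = 36
LB2 = min(M1 times) + sum(M2 times) = 3 + 28 = 31
Lower bound = max(LB1, LB2) = max(36, 31) = 36

36


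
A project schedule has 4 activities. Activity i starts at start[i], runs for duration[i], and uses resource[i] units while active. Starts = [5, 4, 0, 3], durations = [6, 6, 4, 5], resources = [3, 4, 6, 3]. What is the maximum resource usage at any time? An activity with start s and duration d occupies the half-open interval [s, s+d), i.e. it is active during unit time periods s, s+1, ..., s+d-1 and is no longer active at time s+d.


Each activity i is active on [start_i, start_i + duration_i).
Compute total resource usage per time slot:
  t=0: active resources = [6], total = 6
  t=1: active resources = [6], total = 6
  t=2: active resources = [6], total = 6
  t=3: active resources = [6, 3], total = 9
  t=4: active resources = [4, 3], total = 7
  t=5: active resources = [3, 4, 3], total = 10
  t=6: active resources = [3, 4, 3], total = 10
  t=7: active resources = [3, 4, 3], total = 10
  t=8: active resources = [3, 4], total = 7
  t=9: active resources = [3, 4], total = 7
  t=10: active resources = [3], total = 3
Peak resource demand = 10

10


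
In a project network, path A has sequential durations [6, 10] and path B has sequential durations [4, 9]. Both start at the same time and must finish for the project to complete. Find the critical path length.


Path A total = 6 + 10 = 16
Path B total = 4 + 9 = 13
Critical path = longest path = max(16, 13) = 16

16


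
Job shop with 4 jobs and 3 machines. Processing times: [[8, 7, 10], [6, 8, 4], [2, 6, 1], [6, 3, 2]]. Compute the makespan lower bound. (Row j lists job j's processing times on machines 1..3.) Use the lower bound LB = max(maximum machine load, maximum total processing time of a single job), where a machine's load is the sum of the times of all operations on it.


Machine loads:
  Machine 1: 8 + 6 + 2 + 6 = 22
  Machine 2: 7 + 8 + 6 + 3 = 24
  Machine 3: 10 + 4 + 1 + 2 = 17
Max machine load = 24
Job totals:
  Job 1: 25
  Job 2: 18
  Job 3: 9
  Job 4: 11
Max job total = 25
Lower bound = max(24, 25) = 25

25


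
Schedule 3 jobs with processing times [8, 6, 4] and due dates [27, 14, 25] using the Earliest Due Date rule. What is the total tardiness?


Sort by due date (EDD order): [(6, 14), (4, 25), (8, 27)]
Compute completion times and tardiness:
  Job 1: p=6, d=14, C=6, tardiness=max(0,6-14)=0
  Job 2: p=4, d=25, C=10, tardiness=max(0,10-25)=0
  Job 3: p=8, d=27, C=18, tardiness=max(0,18-27)=0
Total tardiness = 0

0


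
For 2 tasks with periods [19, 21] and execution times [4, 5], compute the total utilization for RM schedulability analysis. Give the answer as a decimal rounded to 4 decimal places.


Compute individual utilizations (exact fractions):
  Task 1: C/T = 4/19 (approx. 0.2105)
  Task 2: C/T = 5/21 (approx. 0.2381)
Total utilization U = 4/19 + 5/21 = 179/399
Rounded to 4 decimal places: U = 0.4486
RM (Liu & Layland) bound for 2 tasks = 0.828427; compare with U = 179/399 (approx. 0.448622)
U <= bound, so schedulable by RM sufficient condition.

0.4486


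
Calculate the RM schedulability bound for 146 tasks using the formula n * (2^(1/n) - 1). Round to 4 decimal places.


Compute 2^(1/146) = 1.0047588711
Subtract 1: 1.0047588711 - 1 = 0.0047588711
Multiply by n: 146 * 0.0047588711 = 0.6947951806
Round to 4 dp: 0.6948

0.6948


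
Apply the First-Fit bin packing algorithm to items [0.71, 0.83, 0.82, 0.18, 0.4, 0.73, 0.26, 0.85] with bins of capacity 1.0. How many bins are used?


Place items sequentially using First-Fit:
  Item 0.71 -> new Bin 1
  Item 0.83 -> new Bin 2
  Item 0.82 -> new Bin 3
  Item 0.18 -> Bin 1 (now 0.89)
  Item 0.4 -> new Bin 4
  Item 0.73 -> new Bin 5
  Item 0.26 -> Bin 4 (now 0.66)
  Item 0.85 -> new Bin 6
Total bins used = 6

6


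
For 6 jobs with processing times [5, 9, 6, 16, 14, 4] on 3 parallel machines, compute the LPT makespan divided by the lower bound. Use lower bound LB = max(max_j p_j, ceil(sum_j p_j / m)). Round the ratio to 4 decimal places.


LPT order: [16, 14, 9, 6, 5, 4]
Machine loads after assignment: [16, 19, 19]
LPT makespan = 19
Lower bound = max(max_job, ceil(total/3)) = max(16, 18) = 18
Ratio = 19 / 18 = 1.0556

1.0556


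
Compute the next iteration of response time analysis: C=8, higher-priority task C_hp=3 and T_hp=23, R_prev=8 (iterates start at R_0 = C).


R_next = C + ceil(R_prev / T_hp) * C_hp
ceil(8 / 23) = ceil(0.3478) = 1
Interference = 1 * 3 = 3
R_next = 8 + 3 = 11

11


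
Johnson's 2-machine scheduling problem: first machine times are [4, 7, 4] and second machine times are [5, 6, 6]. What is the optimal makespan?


Apply Johnson's rule:
  Group 1 (a <= b): [(1, 4, 5), (3, 4, 6)]
  Group 2 (a > b): [(2, 7, 6)]
Optimal job order: [1, 3, 2]
Schedule:
  Job 1: M1 done at 4, M2 done at 9
  Job 3: M1 done at 8, M2 done at 15
  Job 2: M1 done at 15, M2 done at 21
Makespan = 21

21


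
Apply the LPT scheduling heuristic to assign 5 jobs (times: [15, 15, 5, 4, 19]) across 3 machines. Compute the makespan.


Sort jobs in decreasing order (LPT): [19, 15, 15, 5, 4]
Assign each job to the least loaded machine:
  Machine 1: jobs [19], load = 19
  Machine 2: jobs [15, 5], load = 20
  Machine 3: jobs [15, 4], load = 19
Makespan = max load = 20

20


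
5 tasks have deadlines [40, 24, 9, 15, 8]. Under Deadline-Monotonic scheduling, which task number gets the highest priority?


Sort tasks by relative deadline (ascending):
  Task 5: deadline = 8
  Task 3: deadline = 9
  Task 4: deadline = 15
  Task 2: deadline = 24
  Task 1: deadline = 40
Priority order (highest first): [5, 3, 4, 2, 1]
Highest priority task = 5

5


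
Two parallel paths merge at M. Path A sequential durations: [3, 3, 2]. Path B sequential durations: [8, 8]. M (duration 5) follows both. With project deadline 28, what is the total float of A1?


Forward pass: ES(A1) = sum of predecessors on chain A = 0
EF = ES + duration = 0 + 3 = 3
Backward pass: LF(M) = deadline = 28; LS(M) = 28 - 5 = 23
LF(A1) = LS(M) - sum(successors on chain A) = 23 - 5 = 18
LS = LF - duration = 18 - 3 = 15
Total float = LS - ES = 15 - 0 = 15

15


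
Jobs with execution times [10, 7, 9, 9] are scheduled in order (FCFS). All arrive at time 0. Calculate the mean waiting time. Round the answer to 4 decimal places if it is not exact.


FCFS order (as given): [10, 7, 9, 9]
Waiting times:
  Job 1: wait = 0
  Job 2: wait = 10
  Job 3: wait = 17
  Job 4: wait = 26
Sum of waiting times = 53
Average waiting time = 53/4 = 13.25

13.25


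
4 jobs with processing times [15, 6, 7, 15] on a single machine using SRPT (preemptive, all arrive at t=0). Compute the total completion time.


Since all jobs arrive at t=0, SRPT equals SPT ordering.
SPT order: [6, 7, 15, 15]
Completion times:
  Job 1: p=6, C=6
  Job 2: p=7, C=13
  Job 3: p=15, C=28
  Job 4: p=15, C=43
Total completion time = 6 + 13 + 28 + 43 = 90

90


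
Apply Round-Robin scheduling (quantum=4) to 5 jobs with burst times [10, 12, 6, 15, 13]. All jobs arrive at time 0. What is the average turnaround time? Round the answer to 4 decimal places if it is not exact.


Time quantum = 4
Execution trace:
  J1 runs 4 units, time = 4
  J2 runs 4 units, time = 8
  J3 runs 4 units, time = 12
  J4 runs 4 units, time = 16
  J5 runs 4 units, time = 20
  J1 runs 4 units, time = 24
  J2 runs 4 units, time = 28
  J3 runs 2 units, time = 30
  J4 runs 4 units, time = 34
  J5 runs 4 units, time = 38
  J1 runs 2 units, time = 40
  J2 runs 4 units, time = 44
  J4 runs 4 units, time = 48
  J5 runs 4 units, time = 52
  J4 runs 3 units, time = 55
  J5 runs 1 units, time = 56
Finish times: [40, 44, 30, 55, 56]
Average turnaround = 225/5 = 45.0

45.0


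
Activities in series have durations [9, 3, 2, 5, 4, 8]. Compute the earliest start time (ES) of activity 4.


Activity 4 starts after activities 1 through 3 complete.
Predecessor durations: [9, 3, 2]
ES = 9 + 3 + 2 = 14

14


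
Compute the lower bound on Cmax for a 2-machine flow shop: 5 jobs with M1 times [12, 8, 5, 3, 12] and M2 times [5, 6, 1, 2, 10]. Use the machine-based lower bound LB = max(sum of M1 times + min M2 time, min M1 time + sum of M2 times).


LB1 = sum(M1 times) + min(M2 times) = 40 + 1 = 41
LB2 = min(M1 times) + sum(M2 times) = 3 + 24 = 27
Lower bound = max(LB1, LB2) = max(41, 27) = 41

41


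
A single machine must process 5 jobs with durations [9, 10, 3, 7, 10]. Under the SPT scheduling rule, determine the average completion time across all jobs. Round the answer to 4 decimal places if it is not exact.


Sort jobs by processing time (SPT order): [3, 7, 9, 10, 10]
Compute completion times sequentially:
  Job 1: processing = 3, completes at 3
  Job 2: processing = 7, completes at 10
  Job 3: processing = 9, completes at 19
  Job 4: processing = 10, completes at 29
  Job 5: processing = 10, completes at 39
Sum of completion times = 100
Average completion time = 100/5 = 20.0

20.0


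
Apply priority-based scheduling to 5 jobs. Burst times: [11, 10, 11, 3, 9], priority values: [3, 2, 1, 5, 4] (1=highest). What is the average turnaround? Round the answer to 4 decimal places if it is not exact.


Sort by priority (ascending = highest first):
Order: [(1, 11), (2, 10), (3, 11), (4, 9), (5, 3)]
Completion times:
  Priority 1, burst=11, C=11
  Priority 2, burst=10, C=21
  Priority 3, burst=11, C=32
  Priority 4, burst=9, C=41
  Priority 5, burst=3, C=44
Average turnaround = 149/5 = 29.8

29.8


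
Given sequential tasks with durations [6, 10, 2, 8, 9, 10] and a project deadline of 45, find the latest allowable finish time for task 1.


LF(activity 1) = deadline - sum of successor durations
Successors: activities 2 through 6 with durations [10, 2, 8, 9, 10]
Sum of successor durations = 39
LF = 45 - 39 = 6

6


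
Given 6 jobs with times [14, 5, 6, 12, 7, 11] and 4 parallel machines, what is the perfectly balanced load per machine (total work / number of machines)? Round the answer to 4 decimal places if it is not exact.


Total processing time = 14 + 5 + 6 + 12 + 7 + 11 = 55
Number of machines = 4
Ideal balanced load = 55 / 4 = 13.75

13.75


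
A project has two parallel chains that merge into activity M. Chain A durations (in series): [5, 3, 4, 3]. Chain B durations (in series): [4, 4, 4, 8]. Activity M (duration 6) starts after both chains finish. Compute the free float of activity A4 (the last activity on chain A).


ES(A4) = sum of predecessors on chain A = 12
EF(A4) = ES + duration = 12 + 3 = 15
Successor of A4 is M. ES(M) = max(sum(A), sum(B)) = max(15, 20) = 20
Free float = ES(successor) - EF(current) = 20 - 15 = 5

5


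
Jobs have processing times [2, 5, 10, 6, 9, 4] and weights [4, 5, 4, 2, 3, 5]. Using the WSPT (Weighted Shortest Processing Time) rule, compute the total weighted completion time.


Compute p/w ratios and sort ascending (WSPT): [(2, 4), (4, 5), (5, 5), (10, 4), (6, 2), (9, 3)]
Compute weighted completion times:
  Job (p=2,w=4): C=2, w*C=4*2=8
  Job (p=4,w=5): C=6, w*C=5*6=30
  Job (p=5,w=5): C=11, w*C=5*11=55
  Job (p=10,w=4): C=21, w*C=4*21=84
  Job (p=6,w=2): C=27, w*C=2*27=54
  Job (p=9,w=3): C=36, w*C=3*36=108
Total weighted completion time = 339

339


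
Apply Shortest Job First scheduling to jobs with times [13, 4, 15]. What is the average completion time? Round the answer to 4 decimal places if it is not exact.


SJF order (ascending): [4, 13, 15]
Completion times:
  Job 1: burst=4, C=4
  Job 2: burst=13, C=17
  Job 3: burst=15, C=32
Average completion = 53/3 = 17.6667

17.6667


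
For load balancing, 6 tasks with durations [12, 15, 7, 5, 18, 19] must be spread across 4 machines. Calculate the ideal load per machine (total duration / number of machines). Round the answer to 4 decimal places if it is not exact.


Total processing time = 12 + 15 + 7 + 5 + 18 + 19 = 76
Number of machines = 4
Ideal balanced load = 76 / 4 = 19.0

19.0


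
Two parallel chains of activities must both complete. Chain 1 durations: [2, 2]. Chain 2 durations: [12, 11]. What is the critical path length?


Path A total = 2 + 2 = 4
Path B total = 12 + 11 = 23
Critical path = longest path = max(4, 23) = 23

23


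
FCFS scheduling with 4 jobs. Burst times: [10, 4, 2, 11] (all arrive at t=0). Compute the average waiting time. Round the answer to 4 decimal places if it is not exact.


FCFS order (as given): [10, 4, 2, 11]
Waiting times:
  Job 1: wait = 0
  Job 2: wait = 10
  Job 3: wait = 14
  Job 4: wait = 16
Sum of waiting times = 40
Average waiting time = 40/4 = 10.0

10.0


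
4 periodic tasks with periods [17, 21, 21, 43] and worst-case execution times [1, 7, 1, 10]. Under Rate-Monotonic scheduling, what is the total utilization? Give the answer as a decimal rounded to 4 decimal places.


Compute individual utilizations (exact fractions):
  Task 1: C/T = 1/17 (approx. 0.0588)
  Task 2: C/T = 7/21 = 1/3 (approx. 0.3333)
  Task 3: C/T = 1/21 (approx. 0.0476)
  Task 4: C/T = 10/43 (approx. 0.2326)
Total utilization U = 1/17 + 1/3 + 1/21 + 10/43 = 10321/15351
Rounded to 4 decimal places: U = 0.6723
RM (Liu & Layland) bound for 4 tasks = 0.756828; compare with U = 10321/15351 (approx. 0.672334)
U <= bound, so schedulable by RM sufficient condition.

0.6723


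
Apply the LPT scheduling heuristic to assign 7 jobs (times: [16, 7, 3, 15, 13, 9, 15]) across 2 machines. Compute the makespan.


Sort jobs in decreasing order (LPT): [16, 15, 15, 13, 9, 7, 3]
Assign each job to the least loaded machine:
  Machine 1: jobs [16, 13, 9], load = 38
  Machine 2: jobs [15, 15, 7, 3], load = 40
Makespan = max load = 40

40


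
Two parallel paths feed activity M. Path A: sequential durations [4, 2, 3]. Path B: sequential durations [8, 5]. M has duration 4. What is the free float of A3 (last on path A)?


ES(A3) = sum of predecessors on chain A = 6
EF(A3) = ES + duration = 6 + 3 = 9
Successor of A3 is M. ES(M) = max(sum(A), sum(B)) = max(9, 13) = 13
Free float = ES(successor) - EF(current) = 13 - 9 = 4

4


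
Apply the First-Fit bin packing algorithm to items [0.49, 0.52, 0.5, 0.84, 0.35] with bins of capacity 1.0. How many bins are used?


Place items sequentially using First-Fit:
  Item 0.49 -> new Bin 1
  Item 0.52 -> new Bin 2
  Item 0.5 -> Bin 1 (now 0.99)
  Item 0.84 -> new Bin 3
  Item 0.35 -> Bin 2 (now 0.87)
Total bins used = 3

3


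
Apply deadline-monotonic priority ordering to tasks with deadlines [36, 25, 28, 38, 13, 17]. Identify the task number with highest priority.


Sort tasks by relative deadline (ascending):
  Task 5: deadline = 13
  Task 6: deadline = 17
  Task 2: deadline = 25
  Task 3: deadline = 28
  Task 1: deadline = 36
  Task 4: deadline = 38
Priority order (highest first): [5, 6, 2, 3, 1, 4]
Highest priority task = 5

5


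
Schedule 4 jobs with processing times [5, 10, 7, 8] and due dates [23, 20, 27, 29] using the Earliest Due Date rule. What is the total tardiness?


Sort by due date (EDD order): [(10, 20), (5, 23), (7, 27), (8, 29)]
Compute completion times and tardiness:
  Job 1: p=10, d=20, C=10, tardiness=max(0,10-20)=0
  Job 2: p=5, d=23, C=15, tardiness=max(0,15-23)=0
  Job 3: p=7, d=27, C=22, tardiness=max(0,22-27)=0
  Job 4: p=8, d=29, C=30, tardiness=max(0,30-29)=1
Total tardiness = 1

1


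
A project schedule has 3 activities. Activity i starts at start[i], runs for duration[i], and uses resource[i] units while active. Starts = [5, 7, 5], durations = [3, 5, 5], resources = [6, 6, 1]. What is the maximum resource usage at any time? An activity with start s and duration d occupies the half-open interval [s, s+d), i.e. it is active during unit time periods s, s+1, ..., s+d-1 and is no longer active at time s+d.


Each activity i is active on [start_i, start_i + duration_i).
Compute total resource usage per time slot:
  t=0: active resources = [], total = 0
  t=1: active resources = [], total = 0
  t=2: active resources = [], total = 0
  t=3: active resources = [], total = 0
  t=4: active resources = [], total = 0
  t=5: active resources = [6, 1], total = 7
  t=6: active resources = [6, 1], total = 7
  t=7: active resources = [6, 6, 1], total = 13
  t=8: active resources = [6, 1], total = 7
  t=9: active resources = [6, 1], total = 7
  t=10: active resources = [6], total = 6
  t=11: active resources = [6], total = 6
Peak resource demand = 13

13


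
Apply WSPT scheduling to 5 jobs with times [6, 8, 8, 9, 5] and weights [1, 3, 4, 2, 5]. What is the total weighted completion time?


Compute p/w ratios and sort ascending (WSPT): [(5, 5), (8, 4), (8, 3), (9, 2), (6, 1)]
Compute weighted completion times:
  Job (p=5,w=5): C=5, w*C=5*5=25
  Job (p=8,w=4): C=13, w*C=4*13=52
  Job (p=8,w=3): C=21, w*C=3*21=63
  Job (p=9,w=2): C=30, w*C=2*30=60
  Job (p=6,w=1): C=36, w*C=1*36=36
Total weighted completion time = 236

236


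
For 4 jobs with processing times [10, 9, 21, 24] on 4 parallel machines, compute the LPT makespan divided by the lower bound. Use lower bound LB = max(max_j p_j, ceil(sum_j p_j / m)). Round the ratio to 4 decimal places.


LPT order: [24, 21, 10, 9]
Machine loads after assignment: [24, 21, 10, 9]
LPT makespan = 24
Lower bound = max(max_job, ceil(total/4)) = max(24, 16) = 24
Ratio = 24 / 24 = 1.0

1.0


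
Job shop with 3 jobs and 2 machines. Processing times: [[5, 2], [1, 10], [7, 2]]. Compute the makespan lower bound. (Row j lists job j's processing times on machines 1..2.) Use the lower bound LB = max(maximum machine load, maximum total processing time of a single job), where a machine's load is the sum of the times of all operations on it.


Machine loads:
  Machine 1: 5 + 1 + 7 = 13
  Machine 2: 2 + 10 + 2 = 14
Max machine load = 14
Job totals:
  Job 1: 7
  Job 2: 11
  Job 3: 9
Max job total = 11
Lower bound = max(14, 11) = 14

14


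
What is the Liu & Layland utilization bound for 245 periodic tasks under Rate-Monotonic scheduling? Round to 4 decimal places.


Compute 2^(1/245) = 1.0028331781
Subtract 1: 1.0028331781 - 1 = 0.0028331781
Multiply by n: 245 * 0.0028331781 = 0.6941286345
Round to 4 dp: 0.6941

0.6941


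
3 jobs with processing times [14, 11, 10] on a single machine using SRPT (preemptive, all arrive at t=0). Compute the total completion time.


Since all jobs arrive at t=0, SRPT equals SPT ordering.
SPT order: [10, 11, 14]
Completion times:
  Job 1: p=10, C=10
  Job 2: p=11, C=21
  Job 3: p=14, C=35
Total completion time = 10 + 21 + 35 = 66

66


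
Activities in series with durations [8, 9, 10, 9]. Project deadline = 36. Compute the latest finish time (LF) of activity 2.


LF(activity 2) = deadline - sum of successor durations
Successors: activities 3 through 4 with durations [10, 9]
Sum of successor durations = 19
LF = 36 - 19 = 17

17


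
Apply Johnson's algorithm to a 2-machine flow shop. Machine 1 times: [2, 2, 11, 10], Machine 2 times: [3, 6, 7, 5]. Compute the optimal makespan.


Apply Johnson's rule:
  Group 1 (a <= b): [(1, 2, 3), (2, 2, 6)]
  Group 2 (a > b): [(3, 11, 7), (4, 10, 5)]
Optimal job order: [1, 2, 3, 4]
Schedule:
  Job 1: M1 done at 2, M2 done at 5
  Job 2: M1 done at 4, M2 done at 11
  Job 3: M1 done at 15, M2 done at 22
  Job 4: M1 done at 25, M2 done at 30
Makespan = 30

30


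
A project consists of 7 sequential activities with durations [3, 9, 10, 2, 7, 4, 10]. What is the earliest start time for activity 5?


Activity 5 starts after activities 1 through 4 complete.
Predecessor durations: [3, 9, 10, 2]
ES = 3 + 9 + 10 + 2 = 24

24


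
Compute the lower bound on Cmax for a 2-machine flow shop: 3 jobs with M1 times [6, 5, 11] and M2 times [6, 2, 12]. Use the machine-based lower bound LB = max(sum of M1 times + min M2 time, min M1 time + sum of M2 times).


LB1 = sum(M1 times) + min(M2 times) = 22 + 2 = 24
LB2 = min(M1 times) + sum(M2 times) = 5 + 20 = 25
Lower bound = max(LB1, LB2) = max(24, 25) = 25

25


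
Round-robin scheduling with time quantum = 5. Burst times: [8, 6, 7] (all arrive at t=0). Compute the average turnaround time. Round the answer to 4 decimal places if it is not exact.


Time quantum = 5
Execution trace:
  J1 runs 5 units, time = 5
  J2 runs 5 units, time = 10
  J3 runs 5 units, time = 15
  J1 runs 3 units, time = 18
  J2 runs 1 units, time = 19
  J3 runs 2 units, time = 21
Finish times: [18, 19, 21]
Average turnaround = 58/3 = 19.3333

19.3333


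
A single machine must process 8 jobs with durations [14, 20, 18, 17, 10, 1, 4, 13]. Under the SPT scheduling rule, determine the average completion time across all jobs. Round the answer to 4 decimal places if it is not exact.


Sort jobs by processing time (SPT order): [1, 4, 10, 13, 14, 17, 18, 20]
Compute completion times sequentially:
  Job 1: processing = 1, completes at 1
  Job 2: processing = 4, completes at 5
  Job 3: processing = 10, completes at 15
  Job 4: processing = 13, completes at 28
  Job 5: processing = 14, completes at 42
  Job 6: processing = 17, completes at 59
  Job 7: processing = 18, completes at 77
  Job 8: processing = 20, completes at 97
Sum of completion times = 324
Average completion time = 324/8 = 40.5

40.5


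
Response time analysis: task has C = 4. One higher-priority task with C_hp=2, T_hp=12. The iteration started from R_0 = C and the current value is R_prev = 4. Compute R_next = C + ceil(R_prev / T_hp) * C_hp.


R_next = C + ceil(R_prev / T_hp) * C_hp
ceil(4 / 12) = ceil(0.3333) = 1
Interference = 1 * 2 = 2
R_next = 4 + 2 = 6

6


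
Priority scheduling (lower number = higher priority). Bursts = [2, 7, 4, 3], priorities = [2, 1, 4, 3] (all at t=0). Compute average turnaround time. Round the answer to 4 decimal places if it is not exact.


Sort by priority (ascending = highest first):
Order: [(1, 7), (2, 2), (3, 3), (4, 4)]
Completion times:
  Priority 1, burst=7, C=7
  Priority 2, burst=2, C=9
  Priority 3, burst=3, C=12
  Priority 4, burst=4, C=16
Average turnaround = 44/4 = 11.0

11.0


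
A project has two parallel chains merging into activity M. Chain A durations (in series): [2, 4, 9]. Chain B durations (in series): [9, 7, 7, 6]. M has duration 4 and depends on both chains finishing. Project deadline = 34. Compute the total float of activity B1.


Forward pass: ES(B1) = sum of predecessors on chain B = 0
EF = ES + duration = 0 + 9 = 9
Backward pass: LF(M) = deadline = 34; LS(M) = 34 - 4 = 30
LF(B1) = LS(M) - sum(successors on chain B) = 30 - 20 = 10
LS = LF - duration = 10 - 9 = 1
Total float = LS - ES = 1 - 0 = 1

1


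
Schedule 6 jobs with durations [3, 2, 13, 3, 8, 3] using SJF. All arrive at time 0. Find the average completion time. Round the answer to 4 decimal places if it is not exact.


SJF order (ascending): [2, 3, 3, 3, 8, 13]
Completion times:
  Job 1: burst=2, C=2
  Job 2: burst=3, C=5
  Job 3: burst=3, C=8
  Job 4: burst=3, C=11
  Job 5: burst=8, C=19
  Job 6: burst=13, C=32
Average completion = 77/6 = 12.8333

12.8333


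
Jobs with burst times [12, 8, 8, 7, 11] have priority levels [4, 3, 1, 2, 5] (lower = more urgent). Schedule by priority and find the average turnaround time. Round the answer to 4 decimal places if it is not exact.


Sort by priority (ascending = highest first):
Order: [(1, 8), (2, 7), (3, 8), (4, 12), (5, 11)]
Completion times:
  Priority 1, burst=8, C=8
  Priority 2, burst=7, C=15
  Priority 3, burst=8, C=23
  Priority 4, burst=12, C=35
  Priority 5, burst=11, C=46
Average turnaround = 127/5 = 25.4

25.4


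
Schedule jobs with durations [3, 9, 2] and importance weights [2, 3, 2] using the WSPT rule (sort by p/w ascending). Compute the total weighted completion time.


Compute p/w ratios and sort ascending (WSPT): [(2, 2), (3, 2), (9, 3)]
Compute weighted completion times:
  Job (p=2,w=2): C=2, w*C=2*2=4
  Job (p=3,w=2): C=5, w*C=2*5=10
  Job (p=9,w=3): C=14, w*C=3*14=42
Total weighted completion time = 56

56


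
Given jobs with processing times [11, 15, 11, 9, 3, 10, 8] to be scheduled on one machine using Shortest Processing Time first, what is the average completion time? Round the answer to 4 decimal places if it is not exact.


Sort jobs by processing time (SPT order): [3, 8, 9, 10, 11, 11, 15]
Compute completion times sequentially:
  Job 1: processing = 3, completes at 3
  Job 2: processing = 8, completes at 11
  Job 3: processing = 9, completes at 20
  Job 4: processing = 10, completes at 30
  Job 5: processing = 11, completes at 41
  Job 6: processing = 11, completes at 52
  Job 7: processing = 15, completes at 67
Sum of completion times = 224
Average completion time = 224/7 = 32.0

32.0


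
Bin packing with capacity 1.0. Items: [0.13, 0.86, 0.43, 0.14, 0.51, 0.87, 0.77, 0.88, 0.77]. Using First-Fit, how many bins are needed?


Place items sequentially using First-Fit:
  Item 0.13 -> new Bin 1
  Item 0.86 -> Bin 1 (now 0.99)
  Item 0.43 -> new Bin 2
  Item 0.14 -> Bin 2 (now 0.57)
  Item 0.51 -> new Bin 3
  Item 0.87 -> new Bin 4
  Item 0.77 -> new Bin 5
  Item 0.88 -> new Bin 6
  Item 0.77 -> new Bin 7
Total bins used = 7

7


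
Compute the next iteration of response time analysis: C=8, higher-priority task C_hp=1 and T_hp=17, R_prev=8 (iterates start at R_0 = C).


R_next = C + ceil(R_prev / T_hp) * C_hp
ceil(8 / 17) = ceil(0.4706) = 1
Interference = 1 * 1 = 1
R_next = 8 + 1 = 9

9


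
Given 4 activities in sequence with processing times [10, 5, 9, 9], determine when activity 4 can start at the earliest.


Activity 4 starts after activities 1 through 3 complete.
Predecessor durations: [10, 5, 9]
ES = 10 + 5 + 9 = 24

24


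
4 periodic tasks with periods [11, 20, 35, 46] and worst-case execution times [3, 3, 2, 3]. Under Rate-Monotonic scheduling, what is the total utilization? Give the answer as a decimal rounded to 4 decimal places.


Compute individual utilizations (exact fractions):
  Task 1: C/T = 3/11 (approx. 0.2727)
  Task 2: C/T = 3/20 (approx. 0.15)
  Task 3: C/T = 2/35 (approx. 0.0571)
  Task 4: C/T = 3/46 (approx. 0.0652)
Total utilization U = 3/11 + 3/20 + 2/35 + 3/46 = 19307/35420
Rounded to 4 decimal places: U = 0.5451
RM (Liu & Layland) bound for 4 tasks = 0.756828; compare with U = 19307/35420 (approx. 0.545088)
U <= bound, so schedulable by RM sufficient condition.

0.5451


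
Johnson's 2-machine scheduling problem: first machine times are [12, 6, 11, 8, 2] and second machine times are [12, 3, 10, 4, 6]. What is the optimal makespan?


Apply Johnson's rule:
  Group 1 (a <= b): [(5, 2, 6), (1, 12, 12)]
  Group 2 (a > b): [(3, 11, 10), (4, 8, 4), (2, 6, 3)]
Optimal job order: [5, 1, 3, 4, 2]
Schedule:
  Job 5: M1 done at 2, M2 done at 8
  Job 1: M1 done at 14, M2 done at 26
  Job 3: M1 done at 25, M2 done at 36
  Job 4: M1 done at 33, M2 done at 40
  Job 2: M1 done at 39, M2 done at 43
Makespan = 43

43


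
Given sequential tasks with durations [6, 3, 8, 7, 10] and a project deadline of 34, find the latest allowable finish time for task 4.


LF(activity 4) = deadline - sum of successor durations
Successors: activities 5 through 5 with durations [10]
Sum of successor durations = 10
LF = 34 - 10 = 24

24


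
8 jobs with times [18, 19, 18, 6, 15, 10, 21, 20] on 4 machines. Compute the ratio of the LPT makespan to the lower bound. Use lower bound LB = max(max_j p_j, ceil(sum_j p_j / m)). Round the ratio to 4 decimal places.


LPT order: [21, 20, 19, 18, 18, 15, 10, 6]
Machine loads after assignment: [27, 30, 34, 36]
LPT makespan = 36
Lower bound = max(max_job, ceil(total/4)) = max(21, 32) = 32
Ratio = 36 / 32 = 1.125

1.125


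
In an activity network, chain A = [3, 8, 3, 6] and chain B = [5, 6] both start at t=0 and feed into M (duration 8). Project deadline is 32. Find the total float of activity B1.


Forward pass: ES(B1) = sum of predecessors on chain B = 0
EF = ES + duration = 0 + 5 = 5
Backward pass: LF(M) = deadline = 32; LS(M) = 32 - 8 = 24
LF(B1) = LS(M) - sum(successors on chain B) = 24 - 6 = 18
LS = LF - duration = 18 - 5 = 13
Total float = LS - ES = 13 - 0 = 13

13


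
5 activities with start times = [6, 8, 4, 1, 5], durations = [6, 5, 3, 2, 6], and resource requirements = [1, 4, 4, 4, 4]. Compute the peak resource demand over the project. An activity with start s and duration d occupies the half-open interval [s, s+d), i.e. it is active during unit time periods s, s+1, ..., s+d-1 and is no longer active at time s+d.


Each activity i is active on [start_i, start_i + duration_i).
Compute total resource usage per time slot:
  t=0: active resources = [], total = 0
  t=1: active resources = [4], total = 4
  t=2: active resources = [4], total = 4
  t=3: active resources = [], total = 0
  t=4: active resources = [4], total = 4
  t=5: active resources = [4, 4], total = 8
  t=6: active resources = [1, 4, 4], total = 9
  t=7: active resources = [1, 4], total = 5
  t=8: active resources = [1, 4, 4], total = 9
  t=9: active resources = [1, 4, 4], total = 9
  t=10: active resources = [1, 4, 4], total = 9
  t=11: active resources = [1, 4], total = 5
  t=12: active resources = [4], total = 4
Peak resource demand = 9

9


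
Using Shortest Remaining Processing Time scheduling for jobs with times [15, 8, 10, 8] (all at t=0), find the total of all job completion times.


Since all jobs arrive at t=0, SRPT equals SPT ordering.
SPT order: [8, 8, 10, 15]
Completion times:
  Job 1: p=8, C=8
  Job 2: p=8, C=16
  Job 3: p=10, C=26
  Job 4: p=15, C=41
Total completion time = 8 + 16 + 26 + 41 = 91

91


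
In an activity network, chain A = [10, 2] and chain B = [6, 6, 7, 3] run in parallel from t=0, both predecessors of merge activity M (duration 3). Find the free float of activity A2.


ES(A2) = sum of predecessors on chain A = 10
EF(A2) = ES + duration = 10 + 2 = 12
Successor of A2 is M. ES(M) = max(sum(A), sum(B)) = max(12, 22) = 22
Free float = ES(successor) - EF(current) = 22 - 12 = 10

10


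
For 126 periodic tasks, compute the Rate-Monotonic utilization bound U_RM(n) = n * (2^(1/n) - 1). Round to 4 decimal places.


Compute 2^(1/126) = 1.0055163273
Subtract 1: 1.0055163273 - 1 = 0.0055163273
Multiply by n: 126 * 0.0055163273 = 0.6950572398
Round to 4 dp: 0.6951

0.6951


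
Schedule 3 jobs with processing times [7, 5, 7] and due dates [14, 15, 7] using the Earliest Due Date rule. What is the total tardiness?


Sort by due date (EDD order): [(7, 7), (7, 14), (5, 15)]
Compute completion times and tardiness:
  Job 1: p=7, d=7, C=7, tardiness=max(0,7-7)=0
  Job 2: p=7, d=14, C=14, tardiness=max(0,14-14)=0
  Job 3: p=5, d=15, C=19, tardiness=max(0,19-15)=4
Total tardiness = 4

4


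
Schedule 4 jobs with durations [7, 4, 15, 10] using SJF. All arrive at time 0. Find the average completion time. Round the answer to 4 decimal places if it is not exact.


SJF order (ascending): [4, 7, 10, 15]
Completion times:
  Job 1: burst=4, C=4
  Job 2: burst=7, C=11
  Job 3: burst=10, C=21
  Job 4: burst=15, C=36
Average completion = 72/4 = 18.0

18.0


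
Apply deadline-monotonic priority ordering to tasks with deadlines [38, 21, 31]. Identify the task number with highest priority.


Sort tasks by relative deadline (ascending):
  Task 2: deadline = 21
  Task 3: deadline = 31
  Task 1: deadline = 38
Priority order (highest first): [2, 3, 1]
Highest priority task = 2

2


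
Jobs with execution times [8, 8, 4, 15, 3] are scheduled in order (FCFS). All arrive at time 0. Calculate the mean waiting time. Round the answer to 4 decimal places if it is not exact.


FCFS order (as given): [8, 8, 4, 15, 3]
Waiting times:
  Job 1: wait = 0
  Job 2: wait = 8
  Job 3: wait = 16
  Job 4: wait = 20
  Job 5: wait = 35
Sum of waiting times = 79
Average waiting time = 79/5 = 15.8

15.8


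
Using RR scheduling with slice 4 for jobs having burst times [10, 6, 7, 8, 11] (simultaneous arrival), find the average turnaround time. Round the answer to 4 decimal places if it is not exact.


Time quantum = 4
Execution trace:
  J1 runs 4 units, time = 4
  J2 runs 4 units, time = 8
  J3 runs 4 units, time = 12
  J4 runs 4 units, time = 16
  J5 runs 4 units, time = 20
  J1 runs 4 units, time = 24
  J2 runs 2 units, time = 26
  J3 runs 3 units, time = 29
  J4 runs 4 units, time = 33
  J5 runs 4 units, time = 37
  J1 runs 2 units, time = 39
  J5 runs 3 units, time = 42
Finish times: [39, 26, 29, 33, 42]
Average turnaround = 169/5 = 33.8

33.8


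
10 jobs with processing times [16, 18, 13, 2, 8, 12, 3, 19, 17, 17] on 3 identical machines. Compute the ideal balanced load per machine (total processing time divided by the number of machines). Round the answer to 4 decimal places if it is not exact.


Total processing time = 16 + 18 + 13 + 2 + 8 + 12 + 3 + 19 + 17 + 17 = 125
Number of machines = 3
Ideal balanced load = 125 / 3 = 41.6667

41.6667


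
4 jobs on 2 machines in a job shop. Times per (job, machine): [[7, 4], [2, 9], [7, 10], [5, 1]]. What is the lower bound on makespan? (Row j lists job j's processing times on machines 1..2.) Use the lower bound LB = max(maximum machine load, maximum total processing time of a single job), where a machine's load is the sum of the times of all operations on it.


Machine loads:
  Machine 1: 7 + 2 + 7 + 5 = 21
  Machine 2: 4 + 9 + 10 + 1 = 24
Max machine load = 24
Job totals:
  Job 1: 11
  Job 2: 11
  Job 3: 17
  Job 4: 6
Max job total = 17
Lower bound = max(24, 17) = 24

24


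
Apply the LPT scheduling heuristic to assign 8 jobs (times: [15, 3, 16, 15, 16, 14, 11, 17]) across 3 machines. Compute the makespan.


Sort jobs in decreasing order (LPT): [17, 16, 16, 15, 15, 14, 11, 3]
Assign each job to the least loaded machine:
  Machine 1: jobs [17, 14, 11], load = 42
  Machine 2: jobs [16, 15, 3], load = 34
  Machine 3: jobs [16, 15], load = 31
Makespan = max load = 42

42
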